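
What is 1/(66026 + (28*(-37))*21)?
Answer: 1/44270 ≈ 2.2589e-5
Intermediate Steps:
1/(66026 + (28*(-37))*21) = 1/(66026 - 1036*21) = 1/(66026 - 21756) = 1/44270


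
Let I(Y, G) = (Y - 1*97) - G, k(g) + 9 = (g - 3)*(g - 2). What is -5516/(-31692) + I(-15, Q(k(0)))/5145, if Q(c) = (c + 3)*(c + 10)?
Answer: 98533/647045 ≈ 0.15228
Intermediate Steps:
k(g) = -9 + (-3 + g)*(-2 + g) (k(g) = -9 + (g - 3)*(g - 2) = -9 + (-3 + g)*(-2 + g))
Q(c) = (3 + c)*(10 + c)
I(Y, G) = -97 + Y - G (I(Y, G) = (Y - 97) - G = (-97 + Y) - G = -97 + Y - G)
-5516/(-31692) + I(-15, Q(k(0)))/5145 = -5516/(-31692) + (-97 - 15 - (30 + (-3 + 0² - 5*0)² + 13*(-3 + 0² - 5*0)))/5145 = -5516*(-1/31692) + (-97 - 15 - (30 + (-3 + 0 + 0)² + 13*(-3 + 0 + 0)))*(1/5145) = 1379/7923 + (-97 - 15 - (30 + (-3)² + 13*(-3)))*(1/5145) = 1379/7923 + (-97 - 15 - (30 + 9 - 39))*(1/5145) = 1379/7923 + (-97 - 15 - 1*0)*(1/5145) = 1379/7923 + (-97 - 15 + 0)*(1/5145) = 1379/7923 - 112*1/5145 = 1379/7923 - 16/735 = 98533/647045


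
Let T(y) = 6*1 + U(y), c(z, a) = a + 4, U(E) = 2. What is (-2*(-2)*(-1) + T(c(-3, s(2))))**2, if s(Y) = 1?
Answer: 16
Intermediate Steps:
c(z, a) = 4 + a
T(y) = 8 (T(y) = 6*1 + 2 = 6 + 2 = 8)
(-2*(-2)*(-1) + T(c(-3, s(2))))**2 = (-2*(-2)*(-1) + 8)**2 = (4*(-1) + 8)**2 = (-4 + 8)**2 = 4**2 = 16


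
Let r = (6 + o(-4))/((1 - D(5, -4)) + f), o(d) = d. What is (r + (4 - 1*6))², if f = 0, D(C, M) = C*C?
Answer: 625/144 ≈ 4.3403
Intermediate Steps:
D(C, M) = C²
r = -1/12 (r = (6 - 4)/((1 - 1*5²) + 0) = 2/((1 - 1*25) + 0) = 2/((1 - 25) + 0) = 2/(-24 + 0) = 2/(-24) = 2*(-1/24) = -1/12 ≈ -0.083333)
(r + (4 - 1*6))² = (-1/12 + (4 - 1*6))² = (-1/12 + (4 - 6))² = (-1/12 - 2)² = (-25/12)² = 625/144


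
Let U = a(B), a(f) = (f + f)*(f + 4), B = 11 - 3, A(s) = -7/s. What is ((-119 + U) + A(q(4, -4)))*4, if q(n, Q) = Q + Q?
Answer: 591/2 ≈ 295.50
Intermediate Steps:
q(n, Q) = 2*Q
B = 8
a(f) = 2*f*(4 + f) (a(f) = (2*f)*(4 + f) = 2*f*(4 + f))
U = 192 (U = 2*8*(4 + 8) = 2*8*12 = 192)
((-119 + U) + A(q(4, -4)))*4 = ((-119 + 192) - 7/(2*(-4)))*4 = (73 - 7/(-8))*4 = (73 - 7*(-⅛))*4 = (73 + 7/8)*4 = (591/8)*4 = 591/2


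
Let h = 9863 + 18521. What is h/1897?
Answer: 28384/1897 ≈ 14.963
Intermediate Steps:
h = 28384
h/1897 = 28384/1897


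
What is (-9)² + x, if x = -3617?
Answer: -3536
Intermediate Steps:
(-9)² + x = (-9)² - 3617 = 81 - 3617 = -3536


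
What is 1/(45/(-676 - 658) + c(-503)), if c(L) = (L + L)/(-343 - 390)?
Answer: 977822/1309019 ≈ 0.74699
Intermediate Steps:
c(L) = -2*L/733 (c(L) = (2*L)/(-733) = (2*L)*(-1/733) = -2*L/733)
1/(45/(-676 - 658) + c(-503)) = 1/(45/(-676 - 658) - 2/733*(-503)) = 1/(45/(-1334) + 1006/733) = 1/(45*(-1/1334) + 1006/733) = 1/(-45/1334 + 1006/733) = 1/(1309019/977822) = 977822/1309019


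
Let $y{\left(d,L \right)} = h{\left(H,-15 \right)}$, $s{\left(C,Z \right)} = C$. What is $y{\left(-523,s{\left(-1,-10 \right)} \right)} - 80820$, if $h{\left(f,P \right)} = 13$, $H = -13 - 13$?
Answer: $-80807$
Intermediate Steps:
$H = -26$
$y{\left(d,L \right)} = 13$
$y{\left(-523,s{\left(-1,-10 \right)} \right)} - 80820 = 13 - 80820 = -80807$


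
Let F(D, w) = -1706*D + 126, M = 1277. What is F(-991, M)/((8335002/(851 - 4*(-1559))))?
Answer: 5991250582/4167501 ≈ 1437.6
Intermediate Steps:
F(D, w) = 126 - 1706*D
F(-991, M)/((8335002/(851 - 4*(-1559)))) = (126 - 1706*(-991))/((8335002/(851 - 4*(-1559)))) = (126 + 1690646)/((8335002/(851 + 6236))) = 1690772/((8335002/7087)) = 1690772/((8335002*(1/7087))) = 1690772/(8335002/7087) = 1690772*(7087/8335002) = 5991250582/4167501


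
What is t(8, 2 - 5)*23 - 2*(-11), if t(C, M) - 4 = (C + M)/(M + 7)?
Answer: 571/4 ≈ 142.75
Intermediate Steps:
t(C, M) = 4 + (C + M)/(7 + M) (t(C, M) = 4 + (C + M)/(M + 7) = 4 + (C + M)/(7 + M))
t(8, 2 - 5)*23 - 2*(-11) = ((28 + 8 + 5*(2 - 5))/(7 + (2 - 5)))*23 - 2*(-11) = ((28 + 8 + 5*(-3))/(7 - 3))*23 + 22 = ((28 + 8 - 15)/4)*23 + 22 = ((1/4)*21)*23 + 22 = (21/4)*23 + 22 = 483/4 + 22 = 571/4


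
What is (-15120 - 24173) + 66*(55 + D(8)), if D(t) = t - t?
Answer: -35663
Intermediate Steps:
D(t) = 0
(-15120 - 24173) + 66*(55 + D(8)) = (-15120 - 24173) + 66*(55 + 0) = -39293 + 66*55 = -39293 + 3630 = -35663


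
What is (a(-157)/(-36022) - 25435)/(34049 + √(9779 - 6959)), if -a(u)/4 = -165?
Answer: -15598191305635/20880721105391 + 916220230*√705/20880721105391 ≈ -0.74585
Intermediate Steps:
a(u) = 660 (a(u) = -4*(-165) = 660)
(a(-157)/(-36022) - 25435)/(34049 + √(9779 - 6959)) = (660/(-36022) - 25435)/(34049 + √(9779 - 6959)) = (660*(-1/36022) - 25435)/(34049 + √2820) = (-330/18011 - 25435)/(34049 + 2*√705) = -458110115/(18011*(34049 + 2*√705))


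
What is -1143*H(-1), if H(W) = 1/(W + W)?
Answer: 1143/2 ≈ 571.50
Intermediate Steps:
H(W) = 1/(2*W)
-1143*H(-1) = -1143/(2*(-1)) = -1143*(-1)/2 = -1143*(-½) = 1143/2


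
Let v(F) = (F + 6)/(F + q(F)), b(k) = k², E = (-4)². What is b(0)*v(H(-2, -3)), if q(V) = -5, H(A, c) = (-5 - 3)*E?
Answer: 0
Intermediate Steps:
E = 16
H(A, c) = -128 (H(A, c) = (-5 - 3)*16 = -8*16 = -128)
v(F) = (6 + F)/(-5 + F) (v(F) = (F + 6)/(F - 5) = (6 + F)/(-5 + F))
b(0)*v(H(-2, -3)) = 0²*((6 - 128)/(-5 - 128)) = 0*(-122/(-133)) = 0*(-1/133*(-122)) = 0*(122/133) = 0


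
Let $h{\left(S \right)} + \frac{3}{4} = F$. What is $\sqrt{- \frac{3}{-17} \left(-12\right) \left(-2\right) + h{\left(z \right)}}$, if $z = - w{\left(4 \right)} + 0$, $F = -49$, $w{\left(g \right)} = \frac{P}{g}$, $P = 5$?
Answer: $\frac{i \sqrt{52615}}{34} \approx 6.7465 i$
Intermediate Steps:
$w{\left(g \right)} = \frac{5}{g}$
$z = - \frac{5}{4}$ ($z = - \frac{5}{4} + 0 = - \frac{5}{4} \approx -1.25$)
$h{\left(S \right)} = - \frac{199}{4}$ ($h{\left(S \right)} = - \frac{3}{4} - 49 = - \frac{199}{4}$)
$\sqrt{- \frac{3}{-17} \left(-12\right) \left(-2\right) + h{\left(z \right)}} = \sqrt{- \frac{3}{-17} \left(-12\right) \left(-2\right) - \frac{199}{4}} = \sqrt{\left(-3\right) \left(- \frac{1}{17}\right) \left(-12\right) \left(-2\right) - \frac{199}{4}} = \sqrt{\frac{3}{17} \left(-12\right) \left(-2\right) - \frac{199}{4}} = \sqrt{\left(- \frac{36}{17}\right) \left(-2\right) - \frac{199}{4}} = \sqrt{\frac{72}{17} - \frac{199}{4}} = \sqrt{- \frac{3095}{68}} = \frac{i \sqrt{52615}}{34}$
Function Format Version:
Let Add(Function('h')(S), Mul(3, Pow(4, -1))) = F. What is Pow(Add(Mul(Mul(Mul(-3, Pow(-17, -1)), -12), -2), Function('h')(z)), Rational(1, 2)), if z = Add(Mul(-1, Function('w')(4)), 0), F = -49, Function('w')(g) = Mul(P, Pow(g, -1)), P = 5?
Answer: Mul(Rational(1, 34), I, Pow(52615, Rational(1, 2))) ≈ Mul(6.7465, I)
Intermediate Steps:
Function('w')(g) = Mul(5, Pow(g, -1))
z = Rational(-5, 4) (z = Add(Mul(-1, Mul(5, Pow(4, -1))), 0) = Add(Mul(-1, Mul(5, Rational(1, 4))), 0) = Add(Mul(-1, Rational(5, 4)), 0) = Add(Rational(-5, 4), 0) = Rational(-5, 4) ≈ -1.2500)
Function('h')(S) = Rational(-199, 4) (Function('h')(S) = Add(Rational(-3, 4), -49) = Rational(-199, 4))
Pow(Add(Mul(Mul(Mul(-3, Pow(-17, -1)), -12), -2), Function('h')(z)), Rational(1, 2)) = Pow(Add(Mul(Mul(Mul(-3, Pow(-17, -1)), -12), -2), Rational(-199, 4)), Rational(1, 2)) = Pow(Add(Mul(Mul(Mul(-3, Rational(-1, 17)), -12), -2), Rational(-199, 4)), Rational(1, 2)) = Pow(Add(Mul(Mul(Rational(3, 17), -12), -2), Rational(-199, 4)), Rational(1, 2)) = Pow(Add(Mul(Rational(-36, 17), -2), Rational(-199, 4)), Rational(1, 2)) = Pow(Add(Rational(72, 17), Rational(-199, 4)), Rational(1, 2)) = Pow(Rational(-3095, 68), Rational(1, 2)) = Mul(Rational(1, 34), I, Pow(52615, Rational(1, 2)))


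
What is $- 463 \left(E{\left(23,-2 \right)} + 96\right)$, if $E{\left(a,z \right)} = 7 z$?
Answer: $-37966$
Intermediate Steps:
$- 463 \left(E{\left(23,-2 \right)} + 96\right) = - 463 \left(7 \left(-2\right) + 96\right) = - 463 \left(-14 + 96\right) = \left(-463\right) 82 = -37966$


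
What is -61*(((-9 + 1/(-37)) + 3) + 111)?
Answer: -236924/37 ≈ -6403.4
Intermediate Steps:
-61*(((-9 + 1/(-37)) + 3) + 111) = -61*(((-9 - 1/37) + 3) + 111) = -61*((-334/37 + 3) + 111) = -61*(-223/37 + 111) = -61*3884/37 = -236924/37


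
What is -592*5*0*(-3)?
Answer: 0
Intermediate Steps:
-592*5*0*(-3) = -0*(-3) = -592*0 = 0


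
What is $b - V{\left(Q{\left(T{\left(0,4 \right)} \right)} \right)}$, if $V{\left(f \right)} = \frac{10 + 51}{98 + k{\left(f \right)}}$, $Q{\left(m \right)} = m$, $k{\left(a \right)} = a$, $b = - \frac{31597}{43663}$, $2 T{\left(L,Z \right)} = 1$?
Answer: $- \frac{11551495}{8601611} \approx -1.3429$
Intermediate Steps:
$T{\left(L,Z \right)} = \frac{1}{2}$ ($T{\left(L,Z \right)} = \frac{1}{2} \cdot 1 = \frac{1}{2}$)
$b = - \frac{31597}{43663}$ ($b = \left(-31597\right) \frac{1}{43663} = - \frac{31597}{43663} \approx -0.72366$)
$V{\left(f \right)} = \frac{61}{98 + f}$ ($V{\left(f \right)} = \frac{10 + 51}{98 + f} = \frac{61}{98 + f}$)
$b - V{\left(Q{\left(T{\left(0,4 \right)} \right)} \right)} = - \frac{31597}{43663} - \frac{61}{98 + \frac{1}{2}} = - \frac{31597}{43663} - \frac{61}{\frac{197}{2}} = - \frac{31597}{43663} - 61 \cdot \frac{2}{197} = - \frac{31597}{43663} - \frac{122}{197} = - \frac{11551495}{8601611}$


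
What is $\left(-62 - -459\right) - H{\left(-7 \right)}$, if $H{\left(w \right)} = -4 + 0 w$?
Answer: $401$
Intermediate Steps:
$H{\left(w \right)} = -4$ ($H{\left(w \right)} = -4 + 0 = -4$)
$\left(-62 - -459\right) - H{\left(-7 \right)} = \left(-62 - -459\right) - -4 = \left(-62 + 459\right) + 4 = 397 + 4 = 401$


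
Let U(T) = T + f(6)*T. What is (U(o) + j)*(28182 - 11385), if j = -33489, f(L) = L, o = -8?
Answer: -563455365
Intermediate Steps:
U(T) = 7*T (U(T) = T + 6*T = 7*T)
(U(o) + j)*(28182 - 11385) = (7*(-8) - 33489)*(28182 - 11385) = (-56 - 33489)*16797 = -33545*16797 = -563455365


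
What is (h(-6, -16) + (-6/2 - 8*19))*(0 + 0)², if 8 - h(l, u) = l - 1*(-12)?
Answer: 0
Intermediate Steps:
h(l, u) = -4 - l (h(l, u) = 8 - (l - 1*(-12)) = 8 - (l + 12) = 8 - (12 + l) = 8 + (-12 - l) = -4 - l)
(h(-6, -16) + (-6/2 - 8*19))*(0 + 0)² = ((-4 - 1*(-6)) + (-6/2 - 8*19))*(0 + 0)² = ((-4 + 6) + (-6*½ - 152))*0² = (2 + (-3 - 152))*0 = (2 - 155)*0 = -153*0 = 0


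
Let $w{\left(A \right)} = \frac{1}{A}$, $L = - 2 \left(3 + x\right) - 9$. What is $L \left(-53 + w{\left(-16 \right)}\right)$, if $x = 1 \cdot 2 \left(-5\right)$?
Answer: $- \frac{4245}{16} \approx -265.31$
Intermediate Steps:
$x = -10$ ($x = 2 \left(-5\right) = -10$)
$L = 5$ ($L = - 2 \left(3 - 10\right) - 9 = \left(-2\right) \left(-7\right) - 9 = 14 - 9 = 5$)
$L \left(-53 + w{\left(-16 \right)}\right) = 5 \left(-53 + \frac{1}{-16}\right) = 5 \left(-53 - \frac{1}{16}\right) = 5 \left(- \frac{849}{16}\right) = - \frac{4245}{16}$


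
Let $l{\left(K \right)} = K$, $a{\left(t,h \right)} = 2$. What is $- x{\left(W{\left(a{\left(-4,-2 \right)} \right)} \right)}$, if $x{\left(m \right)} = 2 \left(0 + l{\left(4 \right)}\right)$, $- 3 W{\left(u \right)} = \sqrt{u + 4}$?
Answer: $-8$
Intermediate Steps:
$W{\left(u \right)} = - \frac{\sqrt{4 + u}}{3}$ ($W{\left(u \right)} = - \frac{\sqrt{u + 4}}{3} = - \frac{\sqrt{4 + u}}{3}$)
$x{\left(m \right)} = 8$ ($x{\left(m \right)} = 2 \left(0 + 4\right) = 2 \cdot 4 = 8$)
$- x{\left(W{\left(a{\left(-4,-2 \right)} \right)} \right)} = \left(-1\right) 8 = -8$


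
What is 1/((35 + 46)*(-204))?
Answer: -1/16524 ≈ -6.0518e-5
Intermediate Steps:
1/((35 + 46)*(-204)) = 1/(81*(-204)) = 1/(-16524) = -1/16524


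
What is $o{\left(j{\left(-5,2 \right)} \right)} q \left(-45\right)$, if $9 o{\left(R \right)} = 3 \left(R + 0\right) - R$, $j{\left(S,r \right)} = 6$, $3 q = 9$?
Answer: $-180$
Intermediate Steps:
$q = 3$ ($q = \frac{1}{3} \cdot 9 = 3$)
$o{\left(R \right)} = \frac{2 R}{9}$ ($o{\left(R \right)} = \frac{3 \left(R + 0\right) - R}{9} = \frac{3 R - R}{9} = \frac{2 R}{9}$)
$o{\left(j{\left(-5,2 \right)} \right)} q \left(-45\right) = \frac{2}{9} \cdot 6 \cdot 3 \left(-45\right) = \frac{4}{3} \cdot 3 \left(-45\right) = 4 \left(-45\right) = -180$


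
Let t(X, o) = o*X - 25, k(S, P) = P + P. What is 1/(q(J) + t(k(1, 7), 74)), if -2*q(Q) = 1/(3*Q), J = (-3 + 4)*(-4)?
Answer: 24/24265 ≈ 0.00098908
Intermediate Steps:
J = -4 (J = 1*(-4) = -4)
q(Q) = -1/(6*Q) (q(Q) = -1/(3*Q)/2 = -1/(6*Q))
k(S, P) = 2*P
t(X, o) = -25 + X*o (t(X, o) = X*o - 25 = -25 + X*o)
1/(q(J) + t(k(1, 7), 74)) = 1/(-⅙/(-4) + (-25 + (2*7)*74)) = 1/(-⅙*(-¼) + (-25 + 14*74)) = 1/(1/24 + (-25 + 1036)) = 1/(1/24 + 1011) = 1/(24265/24) = 24/24265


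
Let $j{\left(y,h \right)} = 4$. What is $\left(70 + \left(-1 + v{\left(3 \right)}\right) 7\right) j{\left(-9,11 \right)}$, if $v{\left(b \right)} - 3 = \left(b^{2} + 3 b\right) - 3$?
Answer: $756$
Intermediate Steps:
$v{\left(b \right)} = b^{2} + 3 b$ ($v{\left(b \right)} = 3 - \left(3 - b^{2} - 3 b\right) = 3 + \left(-3 + b^{2} + 3 b\right) = b^{2} + 3 b$)
$\left(70 + \left(-1 + v{\left(3 \right)}\right) 7\right) j{\left(-9,11 \right)} = \left(70 + \left(-1 + 3 \left(3 + 3\right)\right) 7\right) 4 = \left(70 + \left(-1 + 3 \cdot 6\right) 7\right) 4 = \left(70 + \left(-1 + 18\right) 7\right) 4 = \left(70 + 17 \cdot 7\right) 4 = \left(70 + 119\right) 4 = 189 \cdot 4 = 756$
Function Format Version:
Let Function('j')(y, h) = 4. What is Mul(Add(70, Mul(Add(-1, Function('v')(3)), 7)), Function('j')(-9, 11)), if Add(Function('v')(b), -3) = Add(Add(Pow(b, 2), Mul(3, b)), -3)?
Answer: 756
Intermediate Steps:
Function('v')(b) = Add(Pow(b, 2), Mul(3, b)) (Function('v')(b) = Add(3, Add(Add(Pow(b, 2), Mul(3, b)), -3)) = Add(3, Add(-3, Pow(b, 2), Mul(3, b))) = Add(Pow(b, 2), Mul(3, b)))
Mul(Add(70, Mul(Add(-1, Function('v')(3)), 7)), Function('j')(-9, 11)) = Mul(Add(70, Mul(Add(-1, Mul(3, Add(3, 3))), 7)), 4) = Mul(Add(70, Mul(Add(-1, Mul(3, 6)), 7)), 4) = Mul(Add(70, Mul(Add(-1, 18), 7)), 4) = Mul(Add(70, Mul(17, 7)), 4) = Mul(Add(70, 119), 4) = Mul(189, 4) = 756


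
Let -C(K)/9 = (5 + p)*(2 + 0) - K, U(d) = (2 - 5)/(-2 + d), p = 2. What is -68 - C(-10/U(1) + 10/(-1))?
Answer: 178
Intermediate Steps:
U(d) = -3/(-2 + d)
C(K) = -126 + 9*K (C(K) = -9*((5 + 2)*(2 + 0) - K) = -9*(7*2 - K) = -9*(14 - K) = -126 + 9*K)
-68 - C(-10/U(1) + 10/(-1)) = -68 - (-126 + 9*(-10/((-3/(-2 + 1))) + 10/(-1))) = -68 - (-126 + 9*(-10/((-3/(-1))) + 10*(-1))) = -68 - (-126 + 9*(-10/((-3*(-1))) - 10)) = -68 - (-126 + 9*(-10/3 - 10)) = -68 - (-126 + 9*(-40/3)) = -68 - (-126 - 120) = -68 - 1*(-246) = -68 + 246 = 178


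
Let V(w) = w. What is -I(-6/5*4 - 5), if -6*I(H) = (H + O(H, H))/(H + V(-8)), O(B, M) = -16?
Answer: 43/178 ≈ 0.24157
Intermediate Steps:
I(H) = -(-16 + H)/(6*(-8 + H)) (I(H) = -(H - 16)/(6*(H - 8)) = -(-16 + H)/(6*(-8 + H)))
-I(-6/5*4 - 5) = -(16 - (-6/5*4 - 5))/(6*(-8 + (-6/5*4 - 5))) = -(16 - (-24/5 - 5))/(6*(-8 + (-24/5 - 5))) = -(16 - 1*(-49/5))/(6*(-8 - 49/5)) = -(16 + 49/5)/(6*(-89/5)) = -(-5)*129/(6*89*5) = -1*(-43/178) = 43/178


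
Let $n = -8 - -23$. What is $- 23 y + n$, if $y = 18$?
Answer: $-399$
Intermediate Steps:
$n = 15$ ($n = -8 + 23 = 15$)
$- 23 y + n = \left(-23\right) 18 + 15 = -414 + 15 = -399$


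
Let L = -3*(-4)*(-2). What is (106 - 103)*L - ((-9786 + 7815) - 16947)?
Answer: 18846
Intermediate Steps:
L = -24 (L = 12*(-2) = -24)
(106 - 103)*L - ((-9786 + 7815) - 16947) = (106 - 103)*(-24) - ((-9786 + 7815) - 16947) = 3*(-24) - (-1971 - 16947) = -72 - 1*(-18918) = -72 + 18918 = 18846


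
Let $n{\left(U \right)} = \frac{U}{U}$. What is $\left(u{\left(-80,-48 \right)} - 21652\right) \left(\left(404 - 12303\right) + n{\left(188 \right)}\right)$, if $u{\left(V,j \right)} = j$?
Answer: $258186600$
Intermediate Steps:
$n{\left(U \right)} = 1$
$\left(u{\left(-80,-48 \right)} - 21652\right) \left(\left(404 - 12303\right) + n{\left(188 \right)}\right) = \left(-48 - 21652\right) \left(\left(404 - 12303\right) + 1\right) = - 21700 \left(\left(404 - 12303\right) + 1\right) = - 21700 \left(-11899 + 1\right) = \left(-21700\right) \left(-11898\right) = 258186600$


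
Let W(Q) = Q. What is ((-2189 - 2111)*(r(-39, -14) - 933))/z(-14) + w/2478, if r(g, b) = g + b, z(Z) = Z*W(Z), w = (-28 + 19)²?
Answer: 125074289/5782 ≈ 21632.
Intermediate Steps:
w = 81 (w = (-9)² = 81)
z(Z) = Z² (z(Z) = Z*Z = Z²)
r(g, b) = b + g
((-2189 - 2111)*(r(-39, -14) - 933))/z(-14) + w/2478 = ((-2189 - 2111)*((-14 - 39) - 933))/((-14)²) + 81/2478 = -4300*(-53 - 933)/196 + 81*(1/2478) = -4300*(-986)*(1/196) + 27/826 = 4239800*(1/196) + 27/826 = 1059950/49 + 27/826 = 125074289/5782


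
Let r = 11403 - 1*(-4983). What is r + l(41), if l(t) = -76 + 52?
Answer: 16362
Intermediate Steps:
l(t) = -24
r = 16386 (r = 11403 + 4983 = 16386)
r + l(41) = 16386 - 24 = 16362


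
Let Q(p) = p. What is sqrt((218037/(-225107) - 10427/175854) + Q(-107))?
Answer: I*sqrt(169284962344096065793074)/39585966378 ≈ 10.394*I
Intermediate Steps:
sqrt((218037/(-225107) - 10427/175854) + Q(-107)) = sqrt((218037/(-225107) - 10427/175854) - 107) = sqrt((218037*(-1/225107) - 10427*1/175854) - 107) = sqrt((-218037/225107 - 10427/175854) - 107) = sqrt(-40689869287/39585966378 - 107) = sqrt(-4276388271733/39585966378) = I*sqrt(169284962344096065793074)/39585966378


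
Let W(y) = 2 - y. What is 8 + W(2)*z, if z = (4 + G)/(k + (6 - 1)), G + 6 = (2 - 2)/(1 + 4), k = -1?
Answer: 8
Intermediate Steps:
G = -6 (G = -6 + (2 - 2)/(1 + 4) = -6 + 0/5 = -6 + 0*(⅕) = -6 + 0 = -6)
z = -½ (z = (4 - 6)/(-1 + (6 - 1)) = -2/(-1 + 5) = -2/4 = -2*¼ = -½ ≈ -0.50000)
8 + W(2)*z = 8 + (2 - 1*2)*(-½) = 8 + (2 - 2)*(-½) = 8 + 0*(-½) = 8 + 0 = 8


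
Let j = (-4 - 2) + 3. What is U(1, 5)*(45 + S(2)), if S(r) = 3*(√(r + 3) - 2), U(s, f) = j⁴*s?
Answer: 3159 + 243*√5 ≈ 3702.4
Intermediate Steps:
j = -3 (j = -6 + 3 = -3)
U(s, f) = 81*s (U(s, f) = (-3)⁴*s = 81*s)
S(r) = -6 + 3*√(3 + r) (S(r) = 3*(√(3 + r) - 2) = 3*(-2 + √(3 + r)) = -6 + 3*√(3 + r))
U(1, 5)*(45 + S(2)) = (81*1)*(45 + (-6 + 3*√(3 + 2))) = 81*(45 + (-6 + 3*√5)) = 81*(39 + 3*√5) = 3159 + 243*√5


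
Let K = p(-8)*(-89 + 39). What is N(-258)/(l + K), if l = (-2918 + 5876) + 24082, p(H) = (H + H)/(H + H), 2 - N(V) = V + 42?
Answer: 109/13495 ≈ 0.0080771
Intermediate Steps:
N(V) = -40 - V (N(V) = 2 - (V + 42) = 2 - (42 + V) = 2 + (-42 - V) = -40 - V)
p(H) = 1 (p(H) = (2*H)/((2*H)) = (2*H)*(1/(2*H)) = 1)
l = 27040 (l = 2958 + 24082 = 27040)
K = -50 (K = 1*(-89 + 39) = 1*(-50) = -50)
N(-258)/(l + K) = (-40 - 1*(-258))/(27040 - 50) = (-40 + 258)/26990 = 218*(1/26990) = 109/13495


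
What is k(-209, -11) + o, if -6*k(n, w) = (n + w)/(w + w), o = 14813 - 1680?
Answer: 39394/3 ≈ 13131.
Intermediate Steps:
o = 13133
k(n, w) = -(n + w)/(12*w) (k(n, w) = -(n + w)/(6*(w + w)) = -(n + w)/(6*(2*w)) = -(n + w)*1/(2*w)/6 = -(n + w)/(12*w))
k(-209, -11) + o = (1/12)*(-1*(-209) - 1*(-11))/(-11) + 13133 = (1/12)*(-1/11)*(209 + 11) + 13133 = (1/12)*(-1/11)*220 + 13133 = -5/3 + 13133 = 39394/3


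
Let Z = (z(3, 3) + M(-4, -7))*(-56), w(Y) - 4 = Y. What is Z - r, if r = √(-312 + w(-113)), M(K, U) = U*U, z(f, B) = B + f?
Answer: -3080 - I*√421 ≈ -3080.0 - 20.518*I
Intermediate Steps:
w(Y) = 4 + Y
M(K, U) = U²
r = I*√421 (r = √(-312 + (4 - 113)) = √(-312 - 109) = √(-421) = I*√421 ≈ 20.518*I)
Z = -3080 (Z = ((3 + 3) + (-7)²)*(-56) = (6 + 49)*(-56) = 55*(-56) = -3080)
Z - r = -3080 - I*√421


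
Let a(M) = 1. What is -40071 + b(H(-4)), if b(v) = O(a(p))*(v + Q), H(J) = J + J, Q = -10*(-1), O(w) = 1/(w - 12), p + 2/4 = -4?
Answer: -440783/11 ≈ -40071.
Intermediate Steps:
p = -9/2 (p = -1/2 - 4 = -9/2 ≈ -4.5000)
O(w) = 1/(-12 + w)
Q = 10
H(J) = 2*J
b(v) = -10/11 - v/11 (b(v) = (v + 10)/(-12 + 1) = (10 + v)/(-11) = -(10 + v)/11 = -10/11 - v/11)
-40071 + b(H(-4)) = -40071 + (-10/11 - 2*(-4)/11) = -40071 + (-10/11 - 1/11*(-8)) = -40071 + (-10/11 + 8/11) = -40071 - 2/11 = -440783/11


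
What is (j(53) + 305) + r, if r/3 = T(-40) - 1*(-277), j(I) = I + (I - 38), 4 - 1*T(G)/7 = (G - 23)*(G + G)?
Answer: -104552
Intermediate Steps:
T(G) = 28 - 14*G*(-23 + G) (T(G) = 28 - 7*(G - 23)*(G + G) = 28 - 7*(-23 + G)*2*G = 28 - 14*G*(-23 + G))
j(I) = -38 + 2*I (j(I) = I + (-38 + I) = -38 + 2*I)
r = -104925 (r = 3*((28 - 14*(-40)**2 + 322*(-40)) - 1*(-277)) = 3*((28 - 14*1600 - 12880) + 277) = 3*((28 - 22400 - 12880) + 277) = 3*(-35252 + 277) = 3*(-34975) = -104925)
(j(53) + 305) + r = ((-38 + 2*53) + 305) - 104925 = ((-38 + 106) + 305) - 104925 = (68 + 305) - 104925 = 373 - 104925 = -104552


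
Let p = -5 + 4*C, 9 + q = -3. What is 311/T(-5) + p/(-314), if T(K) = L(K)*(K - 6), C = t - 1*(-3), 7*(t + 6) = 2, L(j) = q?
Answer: 349115/145068 ≈ 2.4066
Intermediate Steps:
q = -12 (q = -9 - 3 = -12)
L(j) = -12
t = -40/7 (t = -6 + (1/7)*2 = -6 + 2/7 = -40/7 ≈ -5.7143)
C = -19/7 (C = -40/7 - 1*(-3) = -40/7 + 3 = -19/7 ≈ -2.7143)
T(K) = 72 - 12*K (T(K) = -12*(K - 6) = -12*(-6 + K) = 72 - 12*K)
p = -111/7 (p = -5 + 4*(-19/7) = -5 - 76/7 = -111/7 ≈ -15.857)
311/T(-5) + p/(-314) = 311/(72 - 12*(-5)) - 111/7/(-314) = 311/(72 + 60) - 111/7*(-1/314) = 311/132 + 111/2198 = 349115/145068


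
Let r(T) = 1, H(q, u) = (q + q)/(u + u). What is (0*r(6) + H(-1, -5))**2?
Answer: 1/25 ≈ 0.040000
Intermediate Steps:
H(q, u) = q/u (H(q, u) = (2*q)/((2*u)) = (2*q)*(1/(2*u)) = q/u)
(0*r(6) + H(-1, -5))**2 = (0*1 - 1/(-5))**2 = (0 - 1*(-1/5))**2 = (0 + 1/5)**2 = (1/5)**2 = 1/25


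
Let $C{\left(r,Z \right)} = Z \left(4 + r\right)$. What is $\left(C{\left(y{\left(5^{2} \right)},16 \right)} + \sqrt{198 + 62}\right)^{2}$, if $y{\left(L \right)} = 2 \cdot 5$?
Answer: $50436 + 896 \sqrt{65} \approx 57660.0$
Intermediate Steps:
$y{\left(L \right)} = 10$
$\left(C{\left(y{\left(5^{2} \right)},16 \right)} + \sqrt{198 + 62}\right)^{2} = \left(16 \left(4 + 10\right) + \sqrt{198 + 62}\right)^{2} = \left(16 \cdot 14 + \sqrt{260}\right)^{2} = \left(224 + 2 \sqrt{65}\right)^{2}$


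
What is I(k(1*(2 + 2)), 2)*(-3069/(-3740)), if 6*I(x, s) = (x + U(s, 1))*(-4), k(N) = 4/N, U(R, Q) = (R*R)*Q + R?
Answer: -651/170 ≈ -3.8294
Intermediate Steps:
U(R, Q) = R + Q*R² (U(R, Q) = R²*Q + R = Q*R² + R = R + Q*R²)
I(x, s) = -2*x/3 - 2*s*(1 + s)/3 (I(x, s) = ((x + s*(1 + 1*s))*(-4))/6 = ((x + s*(1 + s))*(-4))/6 = (-4*x - 4*s*(1 + s))/6 = -2*x/3 - 2*s*(1 + s)/3)
I(k(1*(2 + 2)), 2)*(-3069/(-3740)) = (-8/(3*(1*(2 + 2))) - ⅔*2*(1 + 2))*(-3069/(-3740)) = (-8/(3*(1*4)) - ⅔*2*3)*(-3069*(-1/3740)) = (-8/(3*4) - 4)*(279/340) = (-⅔*1 - 4)*(279/340) = (-⅔ - 4)*(279/340) = -14/3*279/340 = -651/170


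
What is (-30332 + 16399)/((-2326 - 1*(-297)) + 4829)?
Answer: -13933/2800 ≈ -4.9761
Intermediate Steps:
(-30332 + 16399)/((-2326 - 1*(-297)) + 4829) = -13933/((-2326 + 297) + 4829) = -13933/(-2029 + 4829) = -13933/2800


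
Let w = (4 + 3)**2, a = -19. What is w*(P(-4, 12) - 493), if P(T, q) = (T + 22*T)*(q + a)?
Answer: 7399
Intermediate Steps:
P(T, q) = 23*T*(-19 + q) (P(T, q) = (T + 22*T)*(q - 19) = (23*T)*(-19 + q) = 23*T*(-19 + q))
w = 49 (w = 7**2 = 49)
w*(P(-4, 12) - 493) = 49*(23*(-4)*(-19 + 12) - 493) = 49*(23*(-4)*(-7) - 493) = 49*(644 - 493) = 49*151 = 7399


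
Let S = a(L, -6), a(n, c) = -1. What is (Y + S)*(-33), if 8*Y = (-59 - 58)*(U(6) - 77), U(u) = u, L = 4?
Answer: -273867/8 ≈ -34233.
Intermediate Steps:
S = -1
Y = 8307/8 (Y = ((-59 - 58)*(6 - 77))/8 = (-117*(-71))/8 = (1/8)*8307 = 8307/8 ≈ 1038.4)
(Y + S)*(-33) = (8307/8 - 1)*(-33) = (8299/8)*(-33) = -273867/8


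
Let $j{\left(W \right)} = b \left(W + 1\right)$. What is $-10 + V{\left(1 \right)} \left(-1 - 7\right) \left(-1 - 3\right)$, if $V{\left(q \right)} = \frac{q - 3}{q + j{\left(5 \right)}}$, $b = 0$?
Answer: $-74$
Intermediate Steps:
$j{\left(W \right)} = 0$ ($j{\left(W \right)} = 0 \left(W + 1\right) = 0 \left(1 + W\right) = 0$)
$V{\left(q \right)} = \frac{-3 + q}{q}$ ($V{\left(q \right)} = \frac{q - 3}{q + 0} = \frac{-3 + q}{q}$)
$-10 + V{\left(1 \right)} \left(-1 - 7\right) \left(-1 - 3\right) = -10 + \frac{-3 + 1}{1} \left(-1 - 7\right) \left(-1 - 3\right) = -10 + 1 \left(-2\right) \left(\left(-8\right) \left(-4\right)\right) = -10 - 64 = -74$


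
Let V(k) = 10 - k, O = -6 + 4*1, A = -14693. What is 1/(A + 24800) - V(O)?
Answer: -121283/10107 ≈ -12.000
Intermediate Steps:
O = -2 (O = -6 + 4 = -2)
1/(A + 24800) - V(O) = 1/(-14693 + 24800) - (10 - 1*(-2)) = 1/10107 - (10 + 2) = 1/10107 - 1*12 = 1/10107 - 12 = -121283/10107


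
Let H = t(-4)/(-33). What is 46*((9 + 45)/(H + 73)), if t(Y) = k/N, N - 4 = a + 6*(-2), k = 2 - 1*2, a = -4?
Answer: 2484/73 ≈ 34.027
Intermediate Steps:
k = 0 (k = 2 - 2 = 0)
N = -12 (N = 4 + (-4 + 6*(-2)) = 4 + (-4 - 12) = 4 - 16 = -12)
t(Y) = 0 (t(Y) = 0/(-12) = 0*(-1/12) = 0)
H = 0 (H = 0/(-33) = 0*(-1/33) = 0)
46*((9 + 45)/(H + 73)) = 46*((9 + 45)/(0 + 73)) = 46*(54/73) = 2484/73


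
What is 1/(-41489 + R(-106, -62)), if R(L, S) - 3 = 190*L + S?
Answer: -1/61688 ≈ -1.6211e-5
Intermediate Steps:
R(L, S) = 3 + S + 190*L (R(L, S) = 3 + (190*L + S) = 3 + (S + 190*L) = 3 + S + 190*L)
1/(-41489 + R(-106, -62)) = 1/(-41489 + (3 - 62 + 190*(-106))) = 1/(-41489 + (3 - 62 - 20140)) = 1/(-41489 - 20199) = 1/(-61688) = -1/61688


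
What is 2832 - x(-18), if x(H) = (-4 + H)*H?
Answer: 2436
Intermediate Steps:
x(H) = H*(-4 + H)
2832 - x(-18) = 2832 - (-18)*(-4 - 18) = 2832 - (-18)*(-22) = 2832 - 1*396 = 2832 - 396 = 2436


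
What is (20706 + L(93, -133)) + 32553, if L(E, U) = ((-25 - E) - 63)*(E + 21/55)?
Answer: 1999629/55 ≈ 36357.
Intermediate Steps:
L(E, U) = (-88 - E)*(21/55 + E) (L(E, U) = (-88 - E)*(E + 21*(1/55)) = (-88 - E)*(E + 21/55) = (-88 - E)*(21/55 + E))
(20706 + L(93, -133)) + 32553 = (20706 + (-168/5 - 1*93² - 4861/55*93)) + 32553 = (20706 + (-168/5 - 1*8649 - 452073/55)) + 32553 = (20706 + (-168/5 - 8649 - 452073/55)) + 32553 = (20706 - 929616/55) + 32553 = 209214/55 + 32553 = 1999629/55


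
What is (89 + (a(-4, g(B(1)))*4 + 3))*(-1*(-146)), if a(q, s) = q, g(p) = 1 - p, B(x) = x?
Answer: 11096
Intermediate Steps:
(89 + (a(-4, g(B(1)))*4 + 3))*(-1*(-146)) = (89 + (-4*4 + 3))*(-1*(-146)) = (89 + (-16 + 3))*146 = (89 - 13)*146 = 76*146 = 11096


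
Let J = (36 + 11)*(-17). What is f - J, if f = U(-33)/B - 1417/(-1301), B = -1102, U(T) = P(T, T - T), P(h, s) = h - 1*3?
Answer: 573568134/716851 ≈ 800.12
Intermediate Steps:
P(h, s) = -3 + h (P(h, s) = h - 3 = -3 + h)
U(T) = -3 + T
J = -799 (J = 47*(-17) = -799)
f = 804185/716851 (f = (-3 - 33)/(-1102) - 1417/(-1301) = -36*(-1/1102) - 1417*(-1/1301) = 18/551 + 1417/1301 = 804185/716851 ≈ 1.1218)
f - J = 804185/716851 - 1*(-799) = 804185/716851 + 799 = 573568134/716851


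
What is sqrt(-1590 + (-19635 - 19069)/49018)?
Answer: I*sqrt(955573116958)/24509 ≈ 39.885*I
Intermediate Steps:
sqrt(-1590 + (-19635 - 19069)/49018) = sqrt(-1590 - 38704*1/49018) = sqrt(-1590 - 19352/24509) = sqrt(-38988662/24509) = I*sqrt(955573116958)/24509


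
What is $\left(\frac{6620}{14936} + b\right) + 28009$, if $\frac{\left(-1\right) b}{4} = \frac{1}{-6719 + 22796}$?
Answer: $\frac{1681449380161}{60031518} \approx 28009.0$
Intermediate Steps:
$b = - \frac{4}{16077}$ ($b = - \frac{4}{-6719 + 22796} = - \frac{4}{16077} \approx -0.0002488$)
$\left(\frac{6620}{14936} + b\right) + 28009 = \left(\frac{6620}{14936} - \frac{4}{16077}\right) + 28009 = \left(6620 \cdot \frac{1}{14936} - \frac{4}{16077}\right) + 28009 = \left(\frac{1655}{3734} - \frac{4}{16077}\right) + 28009 = \frac{26592499}{60031518} + 28009 = \frac{1681449380161}{60031518}$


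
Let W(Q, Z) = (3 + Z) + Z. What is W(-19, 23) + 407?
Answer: 456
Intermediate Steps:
W(Q, Z) = 3 + 2*Z
W(-19, 23) + 407 = (3 + 2*23) + 407 = (3 + 46) + 407 = 49 + 407 = 456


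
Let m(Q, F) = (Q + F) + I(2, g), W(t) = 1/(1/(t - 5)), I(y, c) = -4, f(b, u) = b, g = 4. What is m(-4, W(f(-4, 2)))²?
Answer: 289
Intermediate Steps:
W(t) = -5 + t (W(t) = 1/(1/(-5 + t)) = -5 + t)
m(Q, F) = -4 + F + Q (m(Q, F) = (Q + F) - 4 = (F + Q) - 4 = -4 + F + Q)
m(-4, W(f(-4, 2)))² = (-4 + (-5 - 4) - 4)² = (-4 - 9 - 4)² = (-17)² = 289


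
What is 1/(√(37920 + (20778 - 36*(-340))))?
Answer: √7882/23646 ≈ 0.0037546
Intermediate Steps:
1/(√(37920 + (20778 - 36*(-340)))) = 1/(√(37920 + (20778 + 12240))) = 1/(√(37920 + 33018)) = 1/(√70938) = 1/(3*√7882) = √7882/23646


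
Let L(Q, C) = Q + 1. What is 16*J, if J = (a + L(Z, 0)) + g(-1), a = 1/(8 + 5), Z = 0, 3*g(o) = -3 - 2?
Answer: -368/39 ≈ -9.4359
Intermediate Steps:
g(o) = -5/3 (g(o) = (-3 - 2)/3 = (⅓)*(-5) = -5/3)
a = 1/13 ≈ 0.076923
L(Q, C) = 1 + Q
J = -23/39 (J = (1/13 + (1 + 0)) - 5/3 = (1/13 + 1) - 5/3 = 14/13 - 5/3 = -23/39 ≈ -0.58974)
16*J = 16*(-23/39) = -368/39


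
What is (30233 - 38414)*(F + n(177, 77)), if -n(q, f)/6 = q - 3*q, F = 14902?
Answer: -139289706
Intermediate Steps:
n(q, f) = 12*q (n(q, f) = -6*(q - 3*q) = -(-12)*q = 12*q)
(30233 - 38414)*(F + n(177, 77)) = (30233 - 38414)*(14902 + 12*177) = -8181*(14902 + 2124) = -8181*17026 = -139289706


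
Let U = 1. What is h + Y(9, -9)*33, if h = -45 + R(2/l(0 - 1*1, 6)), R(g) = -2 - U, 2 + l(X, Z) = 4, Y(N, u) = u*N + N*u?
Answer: -5394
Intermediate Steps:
Y(N, u) = 2*N*u (Y(N, u) = N*u + N*u = 2*N*u)
l(X, Z) = 2 (l(X, Z) = -2 + 4 = 2)
R(g) = -3 (R(g) = -2 - 1*1 = -2 - 1 = -3)
h = -48 (h = -45 - 3 = -48)
h + Y(9, -9)*33 = -48 + (2*9*(-9))*33 = -48 - 162*33 = -48 - 5346 = -5394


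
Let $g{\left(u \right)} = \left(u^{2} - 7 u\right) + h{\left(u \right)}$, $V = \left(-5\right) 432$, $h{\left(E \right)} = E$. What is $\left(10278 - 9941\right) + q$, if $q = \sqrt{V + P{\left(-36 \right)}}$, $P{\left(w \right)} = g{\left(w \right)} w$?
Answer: $337 + 12 i \sqrt{393} \approx 337.0 + 237.89 i$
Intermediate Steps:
$V = -2160$
$g{\left(u \right)} = u^{2} - 6 u$ ($g{\left(u \right)} = \left(u^{2} - 7 u\right) + u = u^{2} - 6 u$)
$P{\left(w \right)} = w^{2} \left(-6 + w\right)$ ($P{\left(w \right)} = w \left(-6 + w\right) w = w^{2} \left(-6 + w\right)$)
$q = 12 i \sqrt{393}$ ($q = \sqrt{-2160 + \left(-36\right)^{2} \left(-6 - 36\right)} = \sqrt{-2160 + 1296 \left(-42\right)} = \sqrt{-2160 - 54432} = \sqrt{-56592} = 12 i \sqrt{393} \approx 237.89 i$)
$\left(10278 - 9941\right) + q = \left(10278 - 9941\right) + 12 i \sqrt{393} = 337 + 12 i \sqrt{393}$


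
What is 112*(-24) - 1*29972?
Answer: -32660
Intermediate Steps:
112*(-24) - 1*29972 = -2688 - 29972 = -32660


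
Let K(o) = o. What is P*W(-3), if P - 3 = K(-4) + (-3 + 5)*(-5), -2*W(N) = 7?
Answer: 77/2 ≈ 38.500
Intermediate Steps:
W(N) = -7/2 (W(N) = -½*7 = -7/2)
P = -11 (P = 3 + (-4 + (-3 + 5)*(-5)) = 3 + (-4 + 2*(-5)) = 3 + (-4 - 10) = 3 - 14 = -11)
P*W(-3) = -11*(-7/2) = 77/2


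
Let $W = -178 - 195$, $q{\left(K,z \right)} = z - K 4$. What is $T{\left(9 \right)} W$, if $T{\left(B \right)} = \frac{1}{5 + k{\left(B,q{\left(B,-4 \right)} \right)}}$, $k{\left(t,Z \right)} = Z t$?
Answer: $\frac{373}{355} \approx 1.0507$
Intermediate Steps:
$q{\left(K,z \right)} = z - 4 K$
$W = -373$
$T{\left(B \right)} = \frac{1}{5 + B \left(-4 - 4 B\right)}$ ($T{\left(B \right)} = \frac{1}{5 + \left(-4 - 4 B\right) B} = \frac{1}{5 + B \left(-4 - 4 B\right)}$)
$T{\left(9 \right)} W = - \frac{1}{-5 + 4 \cdot 9 \left(1 + 9\right)} \left(-373\right) = - \frac{1}{-5 + 4 \cdot 9 \cdot 10} \left(-373\right) = - \frac{1}{-5 + 360} \left(-373\right) = - \frac{1}{355} \left(-373\right) = \left(-1\right) \frac{1}{355} \left(-373\right) = \left(- \frac{1}{355}\right) \left(-373\right) = \frac{373}{355}$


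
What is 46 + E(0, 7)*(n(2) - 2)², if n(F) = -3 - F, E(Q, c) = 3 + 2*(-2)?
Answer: -3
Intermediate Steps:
E(Q, c) = -1 (E(Q, c) = 3 - 4 = -1)
46 + E(0, 7)*(n(2) - 2)² = 46 - ((-3 - 1*2) - 2)² = 46 - ((-3 - 2) - 2)² = 46 - (-5 - 2)² = 46 - 1*(-7)² = 46 - 1*49 = 46 - 49 = -3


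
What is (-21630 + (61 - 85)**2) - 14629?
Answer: -35683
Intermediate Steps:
(-21630 + (61 - 85)**2) - 14629 = (-21630 + (-24)**2) - 14629 = (-21630 + 576) - 14629 = -21054 - 14629 = -35683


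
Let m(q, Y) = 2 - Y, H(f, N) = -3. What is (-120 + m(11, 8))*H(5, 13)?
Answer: 378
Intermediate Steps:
(-120 + m(11, 8))*H(5, 13) = (-120 + (2 - 1*8))*(-3) = (-120 + (2 - 8))*(-3) = (-120 - 6)*(-3) = -126*(-3) = 378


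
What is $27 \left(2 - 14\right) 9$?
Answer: $-2916$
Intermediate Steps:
$27 \left(2 - 14\right) 9 = 27 \left(-12\right) 9 = \left(-324\right) 9 = -2916$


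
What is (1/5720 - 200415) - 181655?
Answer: -2185440399/5720 ≈ -3.8207e+5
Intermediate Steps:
(1/5720 - 200415) - 181655 = -1146373799/5720 - 181655 = -2185440399/5720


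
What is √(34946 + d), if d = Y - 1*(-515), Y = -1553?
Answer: 14*√173 ≈ 184.14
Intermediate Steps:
d = -1038 (d = -1553 - 1*(-515) = -1553 + 515 = -1038)
√(34946 + d) = √(34946 - 1038) = √33908 = 14*√173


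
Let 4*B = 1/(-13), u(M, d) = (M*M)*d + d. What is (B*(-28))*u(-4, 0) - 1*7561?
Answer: -7561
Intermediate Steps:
u(M, d) = d + d*M² (u(M, d) = M²*d + d = d*M² + d = d + d*M²)
B = -1/52 (B = (¼)/(-13) = (¼)*(-1/13) = -1/52 ≈ -0.019231)
(B*(-28))*u(-4, 0) - 1*7561 = (-1/52*(-28))*(0*(1 + (-4)²)) - 1*7561 = 7*(0*(1 + 16))/13 - 7561 = 7*(0*17)/13 - 7561 = (7/13)*0 - 7561 = 0 - 7561 = -7561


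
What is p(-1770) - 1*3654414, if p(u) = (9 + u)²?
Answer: -553293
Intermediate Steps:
p(-1770) - 1*3654414 = (9 - 1770)² - 1*3654414 = (-1761)² - 3654414 = 3101121 - 3654414 = -553293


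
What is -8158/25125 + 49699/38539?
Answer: 934286213/968292375 ≈ 0.96488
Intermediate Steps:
-8158/25125 + 49699/38539 = 934286213/968292375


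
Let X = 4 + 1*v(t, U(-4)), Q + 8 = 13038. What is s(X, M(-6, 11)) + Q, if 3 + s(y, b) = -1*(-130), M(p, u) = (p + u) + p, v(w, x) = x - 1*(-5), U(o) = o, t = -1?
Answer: 13157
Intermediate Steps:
v(w, x) = 5 + x (v(w, x) = x + 5 = 5 + x)
M(p, u) = u + 2*p
Q = 13030 (Q = -8 + 13038 = 13030)
X = 5 (X = 4 + 1*(5 - 4) = 4 + 1*1 = 4 + 1 = 5)
s(y, b) = 127 (s(y, b) = -3 - 1*(-130) = -3 + 130 = 127)
s(X, M(-6, 11)) + Q = 127 + 13030 = 13157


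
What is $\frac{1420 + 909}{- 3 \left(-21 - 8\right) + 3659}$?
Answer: $\frac{2329}{3746} \approx 0.62173$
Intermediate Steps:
$\frac{1420 + 909}{- 3 \left(-21 - 8\right) + 3659} = \frac{2329}{\left(-3\right) \left(-29\right) + 3659} = \frac{2329}{87 + 3659} = \frac{2329}{3746}$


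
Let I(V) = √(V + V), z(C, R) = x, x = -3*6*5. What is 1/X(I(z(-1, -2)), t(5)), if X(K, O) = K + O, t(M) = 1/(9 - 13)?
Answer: -4/2881 - 96*I*√5/2881 ≈ -0.0013884 - 0.07451*I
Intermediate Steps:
x = -90 (x = -18*5 = -90)
z(C, R) = -90
I(V) = √2*√V (I(V) = √(2*V) = √2*√V)
t(M) = -¼ (t(M) = 1/(-4) = -¼)
1/X(I(z(-1, -2)), t(5)) = 1/(√2*√(-90) - ¼) = 1/(√2*(3*I*√10) - ¼) = 1/(6*I*√5 - ¼) = 1/(-¼ + 6*I*√5)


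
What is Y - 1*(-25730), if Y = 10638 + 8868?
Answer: 45236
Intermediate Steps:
Y = 19506
Y - 1*(-25730) = 19506 - 1*(-25730) = 19506 + 25730 = 45236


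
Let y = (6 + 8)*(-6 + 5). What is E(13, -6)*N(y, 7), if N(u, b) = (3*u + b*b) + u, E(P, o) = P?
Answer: -91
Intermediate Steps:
y = -14 (y = 14*(-1) = -14)
N(u, b) = b**2 + 4*u (N(u, b) = (3*u + b**2) + u = (b**2 + 3*u) + u = b**2 + 4*u)
E(13, -6)*N(y, 7) = 13*(7**2 + 4*(-14)) = 13*(49 - 56) = 13*(-7) = -91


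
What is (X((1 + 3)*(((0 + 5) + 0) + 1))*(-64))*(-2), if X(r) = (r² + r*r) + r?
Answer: 150528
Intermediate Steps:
X(r) = r + 2*r² (X(r) = (r² + r²) + r = 2*r² + r = r + 2*r²)
(X((1 + 3)*(((0 + 5) + 0) + 1))*(-64))*(-2) = ((((1 + 3)*(((0 + 5) + 0) + 1))*(1 + 2*((1 + 3)*(((0 + 5) + 0) + 1))))*(-64))*(-2) = (((4*((5 + 0) + 1))*(1 + 2*(4*((5 + 0) + 1))))*(-64))*(-2) = (((4*(5 + 1))*(1 + 2*(4*(5 + 1))))*(-64))*(-2) = (((4*6)*(1 + 2*(4*6)))*(-64))*(-2) = ((24*(1 + 2*24))*(-64))*(-2) = ((24*(1 + 48))*(-64))*(-2) = ((24*49)*(-64))*(-2) = (1176*(-64))*(-2) = -75264*(-2) = 150528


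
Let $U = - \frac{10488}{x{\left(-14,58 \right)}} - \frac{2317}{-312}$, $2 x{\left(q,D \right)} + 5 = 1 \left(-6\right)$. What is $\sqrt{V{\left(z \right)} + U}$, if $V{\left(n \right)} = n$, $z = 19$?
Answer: $\frac{\sqrt{5693007606}}{1716} \approx 43.97$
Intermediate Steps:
$x{\left(q,D \right)} = - \frac{11}{2}$ ($x{\left(q,D \right)} = - \frac{5}{2} + \frac{1 \left(-6\right)}{2} = - \frac{5}{2} + \frac{1}{2} \left(-6\right) = - \frac{5}{2} - 3 = - \frac{11}{2}$)
$U = \frac{6569999}{3432}$ ($U = - \frac{10488}{- \frac{11}{2}} - \frac{2317}{-312} = \left(-10488\right) \left(- \frac{2}{11}\right) - - \frac{2317}{312} = \frac{20976}{11} + \frac{2317}{312} = \frac{6569999}{3432} \approx 1914.3$)
$\sqrt{V{\left(z \right)} + U} = \sqrt{19 + \frac{6569999}{3432}} = \sqrt{\frac{6635207}{3432}} = \frac{\sqrt{5693007606}}{1716}$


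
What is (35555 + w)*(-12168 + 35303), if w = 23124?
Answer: 1357538665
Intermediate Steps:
(35555 + w)*(-12168 + 35303) = (35555 + 23124)*(-12168 + 35303) = 58679*23135 = 1357538665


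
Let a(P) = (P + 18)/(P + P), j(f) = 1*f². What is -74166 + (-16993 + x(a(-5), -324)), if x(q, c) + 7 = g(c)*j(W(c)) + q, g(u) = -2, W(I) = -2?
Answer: -911753/10 ≈ -91175.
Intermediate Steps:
j(f) = f²
a(P) = (18 + P)/(2*P) (a(P) = (18 + P)/((2*P)) = (18 + P)*(1/(2*P)) = (18 + P)/(2*P))
x(q, c) = -15 + q (x(q, c) = -7 + (-2*(-2)² + q) = -7 + (-2*4 + q) = -7 + (-8 + q) = -15 + q)
-74166 + (-16993 + x(a(-5), -324)) = -74166 + (-16993 + (-15 + (½)*(18 - 5)/(-5))) = -74166 + (-16993 + (-15 + (½)*(-⅕)*13)) = -74166 + (-16993 + (-15 - 13/10)) = -74166 + (-16993 - 163/10) = -74166 - 170093/10 = -911753/10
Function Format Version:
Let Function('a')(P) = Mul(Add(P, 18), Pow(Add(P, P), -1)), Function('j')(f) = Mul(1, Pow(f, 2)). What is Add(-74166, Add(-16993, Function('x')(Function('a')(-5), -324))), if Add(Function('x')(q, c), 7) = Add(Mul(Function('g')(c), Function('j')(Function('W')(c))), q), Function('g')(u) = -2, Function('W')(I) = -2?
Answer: Rational(-911753, 10) ≈ -91175.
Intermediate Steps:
Function('j')(f) = Pow(f, 2)
Function('a')(P) = Mul(Rational(1, 2), Pow(P, -1), Add(18, P)) (Function('a')(P) = Mul(Add(18, P), Pow(Mul(2, P), -1)) = Mul(Add(18, P), Mul(Rational(1, 2), Pow(P, -1))) = Mul(Rational(1, 2), Pow(P, -1), Add(18, P)))
Function('x')(q, c) = Add(-15, q) (Function('x')(q, c) = Add(-7, Add(Mul(-2, Pow(-2, 2)), q)) = Add(-7, Add(Mul(-2, 4), q)) = Add(-7, Add(-8, q)) = Add(-15, q))
Add(-74166, Add(-16993, Function('x')(Function('a')(-5), -324))) = Add(-74166, Add(-16993, Add(-15, Mul(Rational(1, 2), Pow(-5, -1), Add(18, -5))))) = Add(-74166, Add(-16993, Add(-15, Mul(Rational(1, 2), Rational(-1, 5), 13)))) = Add(-74166, Add(-16993, Add(-15, Rational(-13, 10)))) = Add(-74166, Add(-16993, Rational(-163, 10))) = Add(-74166, Rational(-170093, 10)) = Rational(-911753, 10)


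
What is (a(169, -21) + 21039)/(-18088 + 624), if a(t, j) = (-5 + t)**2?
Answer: -47935/17464 ≈ -2.7448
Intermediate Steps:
(a(169, -21) + 21039)/(-18088 + 624) = ((-5 + 169)**2 + 21039)/(-18088 + 624) = (164**2 + 21039)/(-17464) = (26896 + 21039)*(-1/17464) = 47935*(-1/17464) = -47935/17464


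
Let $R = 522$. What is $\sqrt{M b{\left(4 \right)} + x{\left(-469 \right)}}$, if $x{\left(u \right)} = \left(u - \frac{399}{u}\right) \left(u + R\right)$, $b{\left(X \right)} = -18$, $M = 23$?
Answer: $\frac{2 i \sqrt{28309778}}{67} \approx 158.83 i$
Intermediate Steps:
$x{\left(u \right)} = \left(522 + u\right) \left(u - \frac{399}{u}\right)$ ($x{\left(u \right)} = \left(u - \frac{399}{u}\right) \left(u + 522\right) = \left(u - \frac{399}{u}\right) \left(522 + u\right) = \left(522 + u\right) \left(u - \frac{399}{u}\right)$)
$\sqrt{M b{\left(4 \right)} + x{\left(-469 \right)}} = \sqrt{23 \left(-18\right) + \left(-399 + \left(-469\right)^{2} - \frac{208278}{-469} + 522 \left(-469\right)\right)} = \sqrt{-414 - \frac{1662398}{67}} = \sqrt{- \frac{1690136}{67}} = \frac{2 i \sqrt{28309778}}{67}$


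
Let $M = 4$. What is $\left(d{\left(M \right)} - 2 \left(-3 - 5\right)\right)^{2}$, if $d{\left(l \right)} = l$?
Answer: $400$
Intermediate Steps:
$\left(d{\left(M \right)} - 2 \left(-3 - 5\right)\right)^{2} = \left(4 - 2 \left(-3 - 5\right)\right)^{2} = \left(4 - -16\right)^{2} = \left(4 + 16\right)^{2} = 20^{2} = 400$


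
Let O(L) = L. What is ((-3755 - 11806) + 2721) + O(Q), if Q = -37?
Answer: -12877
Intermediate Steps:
((-3755 - 11806) + 2721) + O(Q) = ((-3755 - 11806) + 2721) - 37 = (-15561 + 2721) - 37 = -12840 - 37 = -12877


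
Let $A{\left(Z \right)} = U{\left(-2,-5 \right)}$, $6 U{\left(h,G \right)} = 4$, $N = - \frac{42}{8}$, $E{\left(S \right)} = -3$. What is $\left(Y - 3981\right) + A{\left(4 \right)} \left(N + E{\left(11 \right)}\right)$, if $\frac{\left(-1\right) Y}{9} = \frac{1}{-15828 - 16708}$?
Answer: $- \frac{129704755}{32536} \approx -3986.5$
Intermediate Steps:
$N = - \frac{21}{4}$ ($N = \left(-42\right) \frac{1}{8} = - \frac{21}{4} \approx -5.25$)
$U{\left(h,G \right)} = \frac{2}{3}$ ($U{\left(h,G \right)} = \frac{1}{6} \cdot 4 = \frac{2}{3}$)
$A{\left(Z \right)} = \frac{2}{3}$
$Y = \frac{9}{32536}$ ($Y = - \frac{9}{-15828 - 16708} = - \frac{9}{-32536} = \left(-9\right) \left(- \frac{1}{32536}\right) = \frac{9}{32536} \approx 0.00027662$)
$\left(Y - 3981\right) + A{\left(4 \right)} \left(N + E{\left(11 \right)}\right) = \left(\frac{9}{32536} - 3981\right) + \frac{2 \left(- \frac{21}{4} - 3\right)}{3} = - \frac{129525807}{32536} + \frac{2}{3} \left(- \frac{33}{4}\right) = - \frac{129525807}{32536} - \frac{11}{2} = - \frac{129704755}{32536}$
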